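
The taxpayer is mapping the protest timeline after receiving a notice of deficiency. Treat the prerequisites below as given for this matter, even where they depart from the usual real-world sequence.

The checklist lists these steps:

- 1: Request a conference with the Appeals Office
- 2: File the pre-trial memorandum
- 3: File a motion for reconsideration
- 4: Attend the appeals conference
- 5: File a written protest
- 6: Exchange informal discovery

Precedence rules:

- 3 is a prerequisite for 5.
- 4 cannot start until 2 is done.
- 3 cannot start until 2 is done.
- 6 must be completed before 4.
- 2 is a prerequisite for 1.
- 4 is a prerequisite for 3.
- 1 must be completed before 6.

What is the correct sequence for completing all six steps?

2, 1, 6, 4, 3, 5

2 is the only step with nothing outstanding, so it goes first.
Next only 1 has its prerequisites met → 1.
Next only 6 has its prerequisites met → 6.
That leaves 4 as the only ready step → 4.
That leaves 3 as the only ready step → 3.
5 is the only step now ready → 5.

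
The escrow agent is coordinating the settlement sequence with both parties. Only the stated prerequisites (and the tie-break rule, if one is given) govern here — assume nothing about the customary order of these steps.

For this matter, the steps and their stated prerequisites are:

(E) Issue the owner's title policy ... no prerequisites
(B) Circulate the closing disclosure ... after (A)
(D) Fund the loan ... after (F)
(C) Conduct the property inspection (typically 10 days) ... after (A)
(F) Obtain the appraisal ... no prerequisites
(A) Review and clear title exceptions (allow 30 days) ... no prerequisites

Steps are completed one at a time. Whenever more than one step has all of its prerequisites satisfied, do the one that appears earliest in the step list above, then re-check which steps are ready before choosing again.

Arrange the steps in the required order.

(E) → (F) → (D) → (A) → (B) → (C)

Nothing is required for (E), (F) and (A). (E) is listed earlier → (E) first.
(F) and (A) are both available; (F) is listed earlier → (F).
(D) now also ready, so the ready set is {(D), (A)}; (D) is listed earlier → (D).
Next only (A) has its prerequisites met → (A).
(B) and (C) are both available; (B) is listed earlier → (B).
(C) needed (A), now all done → (C).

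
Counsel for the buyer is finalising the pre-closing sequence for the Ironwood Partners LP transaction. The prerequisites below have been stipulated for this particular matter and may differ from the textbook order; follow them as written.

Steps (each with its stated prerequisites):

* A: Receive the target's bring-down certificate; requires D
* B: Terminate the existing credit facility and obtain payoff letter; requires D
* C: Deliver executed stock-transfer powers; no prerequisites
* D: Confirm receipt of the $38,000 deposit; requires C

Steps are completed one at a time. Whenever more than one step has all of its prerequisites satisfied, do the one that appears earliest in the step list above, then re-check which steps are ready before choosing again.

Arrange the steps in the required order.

C has no prerequisites → C first.
D is the only step now ready → D.
Ready: A and B. A is listed earlier → A.
B needed D, now all done → B.

C, D, A, B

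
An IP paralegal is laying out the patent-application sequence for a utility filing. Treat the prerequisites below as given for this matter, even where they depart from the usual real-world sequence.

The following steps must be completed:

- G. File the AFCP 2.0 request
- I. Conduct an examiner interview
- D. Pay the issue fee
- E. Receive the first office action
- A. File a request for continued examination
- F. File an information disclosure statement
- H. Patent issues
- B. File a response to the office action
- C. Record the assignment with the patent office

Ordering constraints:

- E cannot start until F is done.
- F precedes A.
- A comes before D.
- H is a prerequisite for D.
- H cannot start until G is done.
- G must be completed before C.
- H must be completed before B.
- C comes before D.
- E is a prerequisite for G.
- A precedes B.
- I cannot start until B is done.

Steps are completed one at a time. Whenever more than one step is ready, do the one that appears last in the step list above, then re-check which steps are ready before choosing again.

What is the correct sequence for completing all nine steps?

F is the only step with nothing outstanding, so it goes first.
Now A and E have their prerequisites met. A is listed later, so A next.
That leaves E as the only ready step → E.
Next only G has its prerequisites met → G.
Now C and H have their prerequisites met. C is listed later, so C next.
Next only H has its prerequisites met → H.
B and D are both available; B is listed later → B.
I now also ready, so the ready set is {D, I}; D is listed later → D.
I needed B, now all done → I.

F → A → E → G → C → H → B → D → I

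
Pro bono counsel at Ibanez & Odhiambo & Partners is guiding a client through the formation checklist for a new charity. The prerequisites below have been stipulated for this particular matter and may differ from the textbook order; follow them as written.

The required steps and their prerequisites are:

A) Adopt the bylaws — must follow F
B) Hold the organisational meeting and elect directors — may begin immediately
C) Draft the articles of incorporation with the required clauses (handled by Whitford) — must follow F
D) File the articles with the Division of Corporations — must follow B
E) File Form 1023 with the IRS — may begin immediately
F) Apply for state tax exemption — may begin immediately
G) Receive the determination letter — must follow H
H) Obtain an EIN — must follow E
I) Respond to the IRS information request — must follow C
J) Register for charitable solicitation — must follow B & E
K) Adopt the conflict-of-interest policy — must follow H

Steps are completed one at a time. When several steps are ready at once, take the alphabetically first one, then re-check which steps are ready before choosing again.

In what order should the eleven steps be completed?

Nothing is required for B, E and F. B has the earlier label → B first.
Ready: D, E and F. D has the earlier label → D.
Ready: E and F. E has the earlier label → E.
F, H and J are all available; F has the earlier label → F.
A and C now also ready, so the ready set is {A, C, H, J}; A has the earlier label → A.
C, H and J are all available; C has the earlier label → C.
I now also ready, so the ready set is {H, I, J}; H has the earlier label → H.
G, I, J and K are all available; G has the earlier label → G.
Now I, J and K have their prerequisites met. I has the earlier label, so I next.
Ready: J and K. J has the earlier label → J.
Next only K has its prerequisites met → K.

B, D, E, F, A, C, H, G, I, J, K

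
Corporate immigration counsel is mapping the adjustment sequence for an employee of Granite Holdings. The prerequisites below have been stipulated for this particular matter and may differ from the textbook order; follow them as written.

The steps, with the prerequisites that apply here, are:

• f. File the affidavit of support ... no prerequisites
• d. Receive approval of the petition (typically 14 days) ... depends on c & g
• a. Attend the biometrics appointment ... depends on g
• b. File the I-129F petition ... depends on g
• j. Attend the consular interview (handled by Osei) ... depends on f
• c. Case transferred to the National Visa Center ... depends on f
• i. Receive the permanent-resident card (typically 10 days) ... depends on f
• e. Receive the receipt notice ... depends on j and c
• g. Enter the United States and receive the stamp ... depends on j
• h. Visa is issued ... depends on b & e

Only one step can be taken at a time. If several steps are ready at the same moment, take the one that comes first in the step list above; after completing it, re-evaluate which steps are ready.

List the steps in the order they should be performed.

f j c i e g d a b h

f is the only step with nothing outstanding, so it goes first.
Ready: j, c and i. j is listed earlier → j.
Now c, i and g have their prerequisites met. c is listed earlier, so c next.
e now also ready, so the ready set is {i, e, g}; i is listed earlier → i.
Ready: e and g. e is listed earlier → e.
Next only g has its prerequisites met → g.
d, a and b are all available; d is listed earlier → d.
a and b are both available; a is listed earlier → a.
b needed g, now all done → b.
h needed b and e, now all done → h.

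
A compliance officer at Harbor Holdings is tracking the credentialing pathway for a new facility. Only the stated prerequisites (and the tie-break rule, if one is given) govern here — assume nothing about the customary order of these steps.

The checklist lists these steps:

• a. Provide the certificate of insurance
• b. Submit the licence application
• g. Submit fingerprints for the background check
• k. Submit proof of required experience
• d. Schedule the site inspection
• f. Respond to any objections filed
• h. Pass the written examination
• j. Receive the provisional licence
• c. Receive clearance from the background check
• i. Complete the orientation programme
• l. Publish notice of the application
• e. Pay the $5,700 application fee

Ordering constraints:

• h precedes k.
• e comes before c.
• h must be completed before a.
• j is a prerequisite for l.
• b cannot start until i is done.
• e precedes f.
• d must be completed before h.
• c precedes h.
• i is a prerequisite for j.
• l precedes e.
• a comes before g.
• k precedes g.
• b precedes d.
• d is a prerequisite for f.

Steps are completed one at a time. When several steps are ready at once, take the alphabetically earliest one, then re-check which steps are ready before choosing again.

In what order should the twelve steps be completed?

i b d j l e c f h a k g

i has no prerequisites → i first.
b and j are both available; b has the earlier label → b.
Ready: d and j. d has the earlier label → d.
j needed i, now all done → j.
Next only l has its prerequisites met → l.
e is the only step now ready → e.
Ready: c and f. c has the earlier label → c.
h now also ready, so the ready set is {f, h}; f has the earlier label → f.
Next only h has its prerequisites met → h.
Ready: a and k. a has the earlier label → a.
k needed h, now all done → k.
Next only g has its prerequisites met → g.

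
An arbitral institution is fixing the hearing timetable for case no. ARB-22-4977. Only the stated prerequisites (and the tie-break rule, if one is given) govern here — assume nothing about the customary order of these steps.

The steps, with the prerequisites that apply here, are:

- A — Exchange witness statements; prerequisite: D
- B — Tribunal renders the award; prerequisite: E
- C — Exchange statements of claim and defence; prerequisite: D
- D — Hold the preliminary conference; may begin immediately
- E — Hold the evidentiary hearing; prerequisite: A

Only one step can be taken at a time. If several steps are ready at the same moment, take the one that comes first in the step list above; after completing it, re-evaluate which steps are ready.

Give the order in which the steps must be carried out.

D, A, C, E, B

D has no prerequisites → D first.
A and C are both available; A is listed earlier → A.
Ready: C and E. C is listed earlier → C.
E needed A, now all done → E.
B is the only step now ready → B.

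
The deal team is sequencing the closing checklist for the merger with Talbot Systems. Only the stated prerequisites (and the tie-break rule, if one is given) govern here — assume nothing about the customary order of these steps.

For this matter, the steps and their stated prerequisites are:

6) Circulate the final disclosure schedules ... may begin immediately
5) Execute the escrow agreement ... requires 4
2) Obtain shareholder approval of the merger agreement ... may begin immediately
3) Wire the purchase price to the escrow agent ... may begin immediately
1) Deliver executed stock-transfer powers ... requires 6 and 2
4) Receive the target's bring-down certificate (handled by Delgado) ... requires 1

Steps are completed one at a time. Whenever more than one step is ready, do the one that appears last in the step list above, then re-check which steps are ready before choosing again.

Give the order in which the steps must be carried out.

3 → 2 → 6 → 1 → 4 → 5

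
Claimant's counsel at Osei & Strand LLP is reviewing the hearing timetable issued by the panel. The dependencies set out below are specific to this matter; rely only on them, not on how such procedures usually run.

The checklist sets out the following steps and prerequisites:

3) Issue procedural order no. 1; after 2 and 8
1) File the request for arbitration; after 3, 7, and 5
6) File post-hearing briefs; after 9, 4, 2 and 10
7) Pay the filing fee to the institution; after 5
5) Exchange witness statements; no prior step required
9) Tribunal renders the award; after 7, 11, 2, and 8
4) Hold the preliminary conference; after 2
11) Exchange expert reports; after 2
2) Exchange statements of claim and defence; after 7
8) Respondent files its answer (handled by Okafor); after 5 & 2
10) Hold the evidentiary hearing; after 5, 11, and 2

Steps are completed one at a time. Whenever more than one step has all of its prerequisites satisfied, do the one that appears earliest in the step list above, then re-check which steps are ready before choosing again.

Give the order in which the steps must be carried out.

Only 5 has no prerequisites, so it is first.
Next only 7 has its prerequisites met → 7.
That leaves 2 as the only ready step → 2.
Ready: 4, 11 and 8. 4 is listed earlier → 4.
11 and 8 are both available; 11 is listed earlier → 11.
10 now also ready, so the ready set is {8, 10}; 8 is listed earlier → 8.
Ready: 3, 9 and 10. 3 is listed earlier → 3.
1, 9 and 10 are all available; 1 is listed earlier → 1.
9 and 10 are both available; 9 is listed earlier → 9.
10 needed 5, 11 and 2, now all done → 10.
That leaves 6 as the only ready step → 6.

5 7 2 4 11 8 3 1 9 10 6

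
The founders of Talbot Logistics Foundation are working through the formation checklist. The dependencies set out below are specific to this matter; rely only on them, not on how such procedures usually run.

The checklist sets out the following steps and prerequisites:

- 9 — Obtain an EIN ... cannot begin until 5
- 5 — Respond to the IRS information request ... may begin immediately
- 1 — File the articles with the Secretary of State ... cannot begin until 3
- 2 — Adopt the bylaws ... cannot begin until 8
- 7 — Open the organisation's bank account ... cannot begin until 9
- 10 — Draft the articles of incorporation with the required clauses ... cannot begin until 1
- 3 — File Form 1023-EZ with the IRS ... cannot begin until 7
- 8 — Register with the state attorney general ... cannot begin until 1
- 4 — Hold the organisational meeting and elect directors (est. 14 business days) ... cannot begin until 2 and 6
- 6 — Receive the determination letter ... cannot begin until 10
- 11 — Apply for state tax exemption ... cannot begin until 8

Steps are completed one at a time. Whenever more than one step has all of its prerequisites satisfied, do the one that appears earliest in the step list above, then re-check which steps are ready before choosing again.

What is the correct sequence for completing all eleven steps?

5 9 7 3 1 10 8 2 6 4 11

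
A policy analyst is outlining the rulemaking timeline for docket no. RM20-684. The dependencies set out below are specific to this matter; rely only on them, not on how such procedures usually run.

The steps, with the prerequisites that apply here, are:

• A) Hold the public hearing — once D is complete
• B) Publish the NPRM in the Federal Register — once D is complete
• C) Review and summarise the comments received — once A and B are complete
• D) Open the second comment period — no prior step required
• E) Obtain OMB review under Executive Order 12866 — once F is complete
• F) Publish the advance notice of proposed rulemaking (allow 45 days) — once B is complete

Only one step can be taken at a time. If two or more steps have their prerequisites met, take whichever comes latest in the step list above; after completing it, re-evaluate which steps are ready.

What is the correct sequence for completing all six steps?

D has no prerequisites → D first.
Ready: B and A. B is listed later → B.
Ready: F and A. F is listed later → F.
E now also ready, so the ready set is {E, A}; E is listed later → E.
A is the only step now ready → A.
C needed B and A, now all done → C.

D, B, F, E, A, C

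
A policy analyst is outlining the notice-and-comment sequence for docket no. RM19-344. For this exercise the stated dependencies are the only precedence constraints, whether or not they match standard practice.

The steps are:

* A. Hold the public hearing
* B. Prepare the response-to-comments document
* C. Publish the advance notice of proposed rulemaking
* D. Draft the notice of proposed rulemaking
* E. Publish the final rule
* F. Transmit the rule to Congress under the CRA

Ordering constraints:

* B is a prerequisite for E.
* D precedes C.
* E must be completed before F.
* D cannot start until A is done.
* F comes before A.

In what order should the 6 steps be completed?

B, E, F, A, D, C

B has no prerequisites → B first.
That leaves E as the only ready step → E.
F needed E, now all done → F.
A is the only step now ready → A.
Next only D has its prerequisites met → D.
Next only C has its prerequisites met → C.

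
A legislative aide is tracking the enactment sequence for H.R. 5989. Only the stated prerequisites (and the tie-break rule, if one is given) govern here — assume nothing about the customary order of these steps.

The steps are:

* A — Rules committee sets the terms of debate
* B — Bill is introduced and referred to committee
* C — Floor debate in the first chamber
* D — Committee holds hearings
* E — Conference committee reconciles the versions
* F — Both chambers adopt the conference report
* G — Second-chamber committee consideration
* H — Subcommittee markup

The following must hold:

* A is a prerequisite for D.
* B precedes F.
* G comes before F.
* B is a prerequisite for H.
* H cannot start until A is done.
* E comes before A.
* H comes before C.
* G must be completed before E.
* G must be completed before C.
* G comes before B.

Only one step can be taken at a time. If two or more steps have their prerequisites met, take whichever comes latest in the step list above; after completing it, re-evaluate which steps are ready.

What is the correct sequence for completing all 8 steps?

G → E → B → F → A → H → D → C

G has no prerequisites → G first.
Now E and B have their prerequisites met. E is listed later, so E next.
Now B and A have their prerequisites met. B is listed later, so B next.
Now F and A have their prerequisites met. F is listed later, so F next.
That leaves A as the only ready step → A.
Ready: H and D. H is listed later → H.
Now D and C have their prerequisites met. D is listed later, so D next.
C is the only step now ready → C.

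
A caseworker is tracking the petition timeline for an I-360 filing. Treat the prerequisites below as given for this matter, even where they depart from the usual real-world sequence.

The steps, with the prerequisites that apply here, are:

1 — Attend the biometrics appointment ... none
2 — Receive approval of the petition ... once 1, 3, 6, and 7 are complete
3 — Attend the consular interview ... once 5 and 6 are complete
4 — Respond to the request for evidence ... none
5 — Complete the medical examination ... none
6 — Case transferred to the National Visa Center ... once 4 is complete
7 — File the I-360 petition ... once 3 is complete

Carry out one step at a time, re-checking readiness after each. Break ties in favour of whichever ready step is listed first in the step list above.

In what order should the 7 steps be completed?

1, 4 and 5 have no prerequisites; 1 is listed earlier, so 1 is first.
4 and 5 are both available; 4 is listed earlier → 4.
6 now also ready, so the ready set is {5, 6}; 5 is listed earlier → 5.
6 is the only step now ready → 6.
3 needed 5 and 6, now all done → 3.
7 is the only step now ready → 7.
That leaves 2 as the only ready step → 2.

1 4 5 6 3 7 2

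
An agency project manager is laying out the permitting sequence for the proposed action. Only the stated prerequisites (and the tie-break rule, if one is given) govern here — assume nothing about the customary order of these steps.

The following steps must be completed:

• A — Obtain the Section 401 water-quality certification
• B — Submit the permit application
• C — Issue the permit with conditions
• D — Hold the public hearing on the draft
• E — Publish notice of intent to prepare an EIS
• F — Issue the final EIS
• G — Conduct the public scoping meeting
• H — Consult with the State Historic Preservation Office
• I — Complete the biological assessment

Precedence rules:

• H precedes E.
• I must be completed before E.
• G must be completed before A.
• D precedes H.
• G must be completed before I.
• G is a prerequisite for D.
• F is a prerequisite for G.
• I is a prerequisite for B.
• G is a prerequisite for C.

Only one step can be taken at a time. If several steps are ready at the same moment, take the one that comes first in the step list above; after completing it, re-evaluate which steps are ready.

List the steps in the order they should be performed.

Only F has no prerequisites, so it is first.
G needed F, now all done → G.
A, C, D and I are all available; A is listed earlier → A.
C, D and I are all available; C is listed earlier → C.
Ready: D and I. D is listed earlier → D.
H and I are both available; H is listed earlier → H.
I is the only step now ready → I.
Ready: B and E. B is listed earlier → B.
E is the only step now ready → E.

F G A C D H I B E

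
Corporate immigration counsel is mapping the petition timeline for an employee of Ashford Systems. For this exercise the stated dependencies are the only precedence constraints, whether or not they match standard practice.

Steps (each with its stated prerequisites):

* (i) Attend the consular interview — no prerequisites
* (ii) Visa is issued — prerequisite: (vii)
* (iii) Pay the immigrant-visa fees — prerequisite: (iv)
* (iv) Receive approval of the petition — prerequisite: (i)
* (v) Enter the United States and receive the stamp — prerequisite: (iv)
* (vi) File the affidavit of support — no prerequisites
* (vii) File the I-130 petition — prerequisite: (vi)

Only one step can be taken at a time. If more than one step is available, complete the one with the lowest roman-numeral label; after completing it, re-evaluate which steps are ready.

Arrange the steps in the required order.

(i) (iv) (iii) (v) (vi) (vii) (ii)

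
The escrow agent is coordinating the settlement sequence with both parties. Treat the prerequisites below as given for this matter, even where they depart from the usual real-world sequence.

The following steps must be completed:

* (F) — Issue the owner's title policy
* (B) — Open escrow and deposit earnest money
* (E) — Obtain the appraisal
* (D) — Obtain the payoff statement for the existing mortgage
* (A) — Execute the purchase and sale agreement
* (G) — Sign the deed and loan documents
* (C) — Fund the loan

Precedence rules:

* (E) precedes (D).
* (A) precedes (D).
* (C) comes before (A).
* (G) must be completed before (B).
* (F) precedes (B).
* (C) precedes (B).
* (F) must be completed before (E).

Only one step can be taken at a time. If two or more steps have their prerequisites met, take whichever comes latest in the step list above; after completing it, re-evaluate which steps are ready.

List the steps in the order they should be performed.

(C) → (G) → (A) → (F) → (E) → (D) → (B)

Nothing is required for (C), (G) and (F). (C) is listed later → (C) first.
(A) now also ready, so the ready set is {(G), (A), (F)}; (G) is listed later → (G).
Ready: (A) and (F). (A) is listed later → (A).
That leaves (F) as the only ready step → (F).
Now (E) and (B) have their prerequisites met. (E) is listed later, so (E) next.
Now (D) and (B) have their prerequisites met. (D) is listed later, so (D) next.
(B) needed (C), (G) and (F), now all done → (B).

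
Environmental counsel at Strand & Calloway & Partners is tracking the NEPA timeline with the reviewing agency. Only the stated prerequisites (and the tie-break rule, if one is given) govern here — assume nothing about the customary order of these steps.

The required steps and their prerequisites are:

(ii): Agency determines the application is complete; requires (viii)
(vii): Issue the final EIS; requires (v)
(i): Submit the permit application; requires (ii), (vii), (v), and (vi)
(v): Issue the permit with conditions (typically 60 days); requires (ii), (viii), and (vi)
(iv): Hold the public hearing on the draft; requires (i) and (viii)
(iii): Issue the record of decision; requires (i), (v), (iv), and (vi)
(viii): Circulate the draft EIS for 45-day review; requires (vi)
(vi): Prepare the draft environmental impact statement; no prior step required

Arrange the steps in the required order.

(vi) → (viii) → (ii) → (v) → (vii) → (i) → (iv) → (iii)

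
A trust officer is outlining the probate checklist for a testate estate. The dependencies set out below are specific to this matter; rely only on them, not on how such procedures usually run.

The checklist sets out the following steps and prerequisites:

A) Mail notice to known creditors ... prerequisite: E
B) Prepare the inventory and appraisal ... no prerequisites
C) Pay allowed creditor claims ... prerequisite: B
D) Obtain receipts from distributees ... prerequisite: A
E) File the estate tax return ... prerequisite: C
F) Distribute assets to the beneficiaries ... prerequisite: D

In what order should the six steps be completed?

B → C → E → A → D → F

Only B has no prerequisites, so it is first.
C needed B, now all done → C.
E needed C, now all done → E.
Next only A has its prerequisites met → A.
That leaves D as the only ready step → D.
Next only F has its prerequisites met → F.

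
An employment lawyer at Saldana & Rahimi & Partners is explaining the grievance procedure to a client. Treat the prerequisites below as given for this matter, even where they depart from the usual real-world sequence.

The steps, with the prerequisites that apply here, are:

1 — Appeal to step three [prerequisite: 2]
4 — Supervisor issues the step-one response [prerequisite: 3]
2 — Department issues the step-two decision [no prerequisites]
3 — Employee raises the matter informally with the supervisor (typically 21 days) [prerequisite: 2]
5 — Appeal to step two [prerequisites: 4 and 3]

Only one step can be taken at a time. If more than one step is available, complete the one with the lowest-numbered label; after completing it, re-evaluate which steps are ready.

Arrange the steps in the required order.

2, 1, 3, 4, 5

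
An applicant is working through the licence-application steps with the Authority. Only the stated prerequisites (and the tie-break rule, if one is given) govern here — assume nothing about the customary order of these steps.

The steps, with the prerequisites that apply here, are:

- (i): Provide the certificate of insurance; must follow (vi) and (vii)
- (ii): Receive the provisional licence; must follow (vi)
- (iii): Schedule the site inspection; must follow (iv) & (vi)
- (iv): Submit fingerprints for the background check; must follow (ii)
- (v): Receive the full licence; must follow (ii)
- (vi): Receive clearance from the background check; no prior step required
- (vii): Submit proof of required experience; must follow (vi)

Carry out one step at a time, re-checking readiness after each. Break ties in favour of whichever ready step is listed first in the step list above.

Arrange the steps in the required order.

(vi), (ii), (iv), (iii), (v), (vii), (i)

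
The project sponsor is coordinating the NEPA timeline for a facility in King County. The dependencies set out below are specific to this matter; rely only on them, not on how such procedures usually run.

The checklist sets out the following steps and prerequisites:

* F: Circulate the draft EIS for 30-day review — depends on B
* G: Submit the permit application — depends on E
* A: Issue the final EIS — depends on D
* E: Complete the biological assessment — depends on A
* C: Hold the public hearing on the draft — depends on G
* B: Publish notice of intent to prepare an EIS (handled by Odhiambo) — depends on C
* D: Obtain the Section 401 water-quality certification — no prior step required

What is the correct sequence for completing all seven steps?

D has no prerequisites → D first.
A needed D, now all done → A.
E is the only step now ready → E.
G is the only step now ready → G.
That leaves C as the only ready step → C.
B needed C, now all done → B.
F is the only step now ready → F.

D → A → E → G → C → B → F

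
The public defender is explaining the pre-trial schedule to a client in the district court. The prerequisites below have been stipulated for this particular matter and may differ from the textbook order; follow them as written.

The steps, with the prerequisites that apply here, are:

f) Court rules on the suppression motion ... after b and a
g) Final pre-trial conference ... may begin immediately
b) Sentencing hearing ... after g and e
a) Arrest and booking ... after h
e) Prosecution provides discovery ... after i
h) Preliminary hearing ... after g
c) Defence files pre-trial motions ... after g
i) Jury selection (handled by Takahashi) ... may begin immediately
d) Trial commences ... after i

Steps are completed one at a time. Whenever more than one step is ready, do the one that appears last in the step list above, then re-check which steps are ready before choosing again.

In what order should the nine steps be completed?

Nothing is required for i and g. i is listed later → i first.
Ready: d, e and g. d is listed later → d.
Ready: e and g. e is listed later → e.
Next only g has its prerequisites met → g.
Ready: c, h and b. c is listed later → c.
Ready: h and b. h is listed later → h.
Now a and b have their prerequisites met. a is listed later, so a next.
b needed e and g, now all done → b.
f needed a and b, now all done → f.

i → d → e → g → c → h → a → b → f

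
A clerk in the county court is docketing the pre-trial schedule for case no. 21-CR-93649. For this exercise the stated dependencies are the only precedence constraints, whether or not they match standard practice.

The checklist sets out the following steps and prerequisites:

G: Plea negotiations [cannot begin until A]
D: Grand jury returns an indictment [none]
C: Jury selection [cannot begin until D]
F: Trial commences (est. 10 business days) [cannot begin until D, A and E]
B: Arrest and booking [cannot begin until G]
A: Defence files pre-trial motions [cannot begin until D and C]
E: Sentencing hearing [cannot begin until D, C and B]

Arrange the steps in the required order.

D C A G B E F

D is the only step with nothing outstanding, so it goes first.
C is the only step now ready → C.
A is the only step now ready → A.
G is the only step now ready → G.
B is the only step now ready → B.
E needed D, C and B, now all done → E.
F is the only step now ready → F.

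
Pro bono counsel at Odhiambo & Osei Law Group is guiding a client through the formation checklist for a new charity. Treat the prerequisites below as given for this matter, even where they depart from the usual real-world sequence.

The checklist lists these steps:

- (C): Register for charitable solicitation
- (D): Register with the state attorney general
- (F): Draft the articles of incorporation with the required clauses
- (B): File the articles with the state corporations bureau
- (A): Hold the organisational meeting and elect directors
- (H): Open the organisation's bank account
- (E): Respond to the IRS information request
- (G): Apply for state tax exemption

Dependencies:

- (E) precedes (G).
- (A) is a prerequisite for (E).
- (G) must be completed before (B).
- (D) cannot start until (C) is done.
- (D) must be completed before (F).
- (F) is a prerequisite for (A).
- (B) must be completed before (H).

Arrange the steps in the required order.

(C) is the only step with nothing outstanding, so it goes first.
That leaves (D) as the only ready step → (D).
(F) is the only step now ready → (F).
(A) needed (F), now all done → (A).
(E) needed (A), now all done → (E).
(G) needed (E), now all done → (G).
That leaves (B) as the only ready step → (B).
Next only (H) has its prerequisites met → (H).

(C), (D), (F), (A), (E), (G), (B), (H)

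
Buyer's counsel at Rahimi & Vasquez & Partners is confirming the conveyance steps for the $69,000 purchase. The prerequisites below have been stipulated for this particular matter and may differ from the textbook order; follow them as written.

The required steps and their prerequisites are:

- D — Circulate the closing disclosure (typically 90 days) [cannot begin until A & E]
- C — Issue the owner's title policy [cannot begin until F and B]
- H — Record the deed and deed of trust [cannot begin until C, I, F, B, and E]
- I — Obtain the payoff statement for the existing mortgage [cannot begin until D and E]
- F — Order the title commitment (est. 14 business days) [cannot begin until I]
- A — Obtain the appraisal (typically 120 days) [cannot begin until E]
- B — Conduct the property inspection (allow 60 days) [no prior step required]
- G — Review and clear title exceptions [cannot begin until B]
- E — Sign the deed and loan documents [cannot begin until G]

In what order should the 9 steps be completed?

B G E A D I F C H

Only B has no prerequisites, so it is first.
That leaves G as the only ready step → G.
E needed G, now all done → E.
Next only A has its prerequisites met → A.
D is the only step now ready → D.
I needed D and E, now all done → I.
That leaves F as the only ready step → F.
Next only C has its prerequisites met → C.
Next only H has its prerequisites met → H.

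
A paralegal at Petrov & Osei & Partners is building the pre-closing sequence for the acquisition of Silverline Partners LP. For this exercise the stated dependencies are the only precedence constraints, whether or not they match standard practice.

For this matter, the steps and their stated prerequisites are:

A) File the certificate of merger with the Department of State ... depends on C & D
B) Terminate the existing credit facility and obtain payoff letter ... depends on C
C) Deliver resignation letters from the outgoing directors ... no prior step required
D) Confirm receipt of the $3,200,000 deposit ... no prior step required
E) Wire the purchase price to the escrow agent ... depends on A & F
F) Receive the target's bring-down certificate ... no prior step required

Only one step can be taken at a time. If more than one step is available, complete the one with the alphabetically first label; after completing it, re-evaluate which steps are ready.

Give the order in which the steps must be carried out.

C B D A F E

Nothing is required for C, D and F. C has the earlier label → C first.
Now B, D and F have their prerequisites met. B has the earlier label, so B next.
Now D and F have their prerequisites met. D has the earlier label, so D next.
A now also ready, so the ready set is {A, F}; A has the earlier label → A.
Next only F has its prerequisites met → F.
E is the only step now ready → E.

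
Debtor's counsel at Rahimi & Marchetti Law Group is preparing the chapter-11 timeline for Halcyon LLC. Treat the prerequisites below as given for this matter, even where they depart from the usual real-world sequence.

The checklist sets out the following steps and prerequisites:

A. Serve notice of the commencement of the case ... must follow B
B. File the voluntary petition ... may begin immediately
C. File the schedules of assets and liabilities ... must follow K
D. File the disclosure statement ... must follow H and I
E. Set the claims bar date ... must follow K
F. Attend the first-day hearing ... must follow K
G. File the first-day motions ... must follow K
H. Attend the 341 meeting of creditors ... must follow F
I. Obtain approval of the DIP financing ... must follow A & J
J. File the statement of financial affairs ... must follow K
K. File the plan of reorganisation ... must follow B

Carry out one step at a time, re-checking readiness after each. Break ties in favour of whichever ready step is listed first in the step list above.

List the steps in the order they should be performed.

Only B has no prerequisites, so it is first.
Now A and K have their prerequisites met. A is listed earlier, so A next.
K needed B, now all done → K.
C, E, F, G and J are all available; C is listed earlier → C.
Now E, F, G and J have their prerequisites met. E is listed earlier, so E next.
F, G and J are all available; F is listed earlier → F.
H now also ready, so the ready set is {G, H, J}; G is listed earlier → G.
Now H and J have their prerequisites met. H is listed earlier, so H next.
Next only J has its prerequisites met → J.
I is the only step now ready → I.
D needed H and I, now all done → D.

B A K C E F G H J I D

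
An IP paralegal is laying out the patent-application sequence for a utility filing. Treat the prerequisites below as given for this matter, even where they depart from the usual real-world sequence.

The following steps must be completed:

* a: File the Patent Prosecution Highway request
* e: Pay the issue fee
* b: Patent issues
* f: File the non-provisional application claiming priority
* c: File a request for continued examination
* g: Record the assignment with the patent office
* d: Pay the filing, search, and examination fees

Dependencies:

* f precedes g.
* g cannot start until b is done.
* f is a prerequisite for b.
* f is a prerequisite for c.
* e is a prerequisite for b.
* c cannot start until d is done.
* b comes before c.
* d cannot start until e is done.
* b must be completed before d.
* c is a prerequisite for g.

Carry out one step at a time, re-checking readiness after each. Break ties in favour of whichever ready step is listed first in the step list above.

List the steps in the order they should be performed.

Nothing is required for a, e and f. a is listed earlier → a first.
e and f are both available; e is listed earlier → e.
f is the only step now ready → f.
That leaves b as the only ready step → b.
Next only d has its prerequisites met → d.
c is the only step now ready → c.
g is the only step now ready → g.

a, e, f, b, d, c, g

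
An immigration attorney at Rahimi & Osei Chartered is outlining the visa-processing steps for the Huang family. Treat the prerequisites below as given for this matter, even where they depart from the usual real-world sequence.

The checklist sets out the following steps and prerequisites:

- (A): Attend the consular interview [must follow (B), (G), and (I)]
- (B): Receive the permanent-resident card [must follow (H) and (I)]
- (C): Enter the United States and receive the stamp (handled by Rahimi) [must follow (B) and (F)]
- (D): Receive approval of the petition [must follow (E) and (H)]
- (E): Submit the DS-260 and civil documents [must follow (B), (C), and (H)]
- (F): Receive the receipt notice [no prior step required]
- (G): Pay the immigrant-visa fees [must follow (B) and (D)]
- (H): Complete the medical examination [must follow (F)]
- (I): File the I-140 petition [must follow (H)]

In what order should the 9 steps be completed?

(F), (H), (I), (B), (C), (E), (D), (G), (A)

Only (F) has no prerequisites, so it is first.
(H) needed (F), now all done → (H).
(I) needed (H), now all done → (I).
(B) needed (H) and (I), now all done → (B).
(C) needed (B) and (F), now all done → (C).
(E) is the only step now ready → (E).
(D) is the only step now ready → (D).
(G) needed (B) and (D), now all done → (G).
(A) needed (B), (G) and (I), now all done → (A).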